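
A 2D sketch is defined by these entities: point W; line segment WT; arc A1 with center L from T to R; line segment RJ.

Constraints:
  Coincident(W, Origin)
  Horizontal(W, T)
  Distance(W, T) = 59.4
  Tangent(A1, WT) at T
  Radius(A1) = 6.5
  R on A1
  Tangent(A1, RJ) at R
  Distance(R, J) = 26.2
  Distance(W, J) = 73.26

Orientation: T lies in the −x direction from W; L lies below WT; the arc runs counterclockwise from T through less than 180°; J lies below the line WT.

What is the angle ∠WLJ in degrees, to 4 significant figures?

109.3°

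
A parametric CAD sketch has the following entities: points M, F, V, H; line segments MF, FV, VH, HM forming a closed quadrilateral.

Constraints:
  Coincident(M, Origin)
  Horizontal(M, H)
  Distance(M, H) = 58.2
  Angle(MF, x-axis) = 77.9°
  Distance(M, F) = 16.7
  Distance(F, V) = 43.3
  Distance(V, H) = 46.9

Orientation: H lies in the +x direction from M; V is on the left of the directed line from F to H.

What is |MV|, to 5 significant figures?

56.978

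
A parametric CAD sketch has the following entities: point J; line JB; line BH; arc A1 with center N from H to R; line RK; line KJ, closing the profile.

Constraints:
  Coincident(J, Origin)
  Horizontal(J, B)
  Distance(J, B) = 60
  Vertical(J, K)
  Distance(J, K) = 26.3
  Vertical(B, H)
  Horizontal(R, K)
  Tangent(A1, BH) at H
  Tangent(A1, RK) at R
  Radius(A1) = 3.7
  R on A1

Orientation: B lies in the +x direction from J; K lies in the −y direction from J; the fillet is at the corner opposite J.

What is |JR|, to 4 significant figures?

62.14

The virtual corner opposite J is at (60.00, -26.30). A1 meets BH tangentially, so NH is at right angles to BH and A1 meets RK tangentially, so NR is at right angles to RK, with radius 3.7, so the center N sits 3.7 in from both sides at N = (56.30, -22.60). That places the tangent points at H = (60.00, -22.60) on BH and R = (56.30, -26.30) on RK. Then |JR| = |R − J| = 62.14.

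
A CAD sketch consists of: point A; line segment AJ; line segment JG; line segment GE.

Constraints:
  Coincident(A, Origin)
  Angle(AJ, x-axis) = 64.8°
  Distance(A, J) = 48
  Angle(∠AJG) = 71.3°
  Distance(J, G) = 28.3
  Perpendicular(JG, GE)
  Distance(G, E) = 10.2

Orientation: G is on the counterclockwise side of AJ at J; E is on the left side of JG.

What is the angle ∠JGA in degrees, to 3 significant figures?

74.1°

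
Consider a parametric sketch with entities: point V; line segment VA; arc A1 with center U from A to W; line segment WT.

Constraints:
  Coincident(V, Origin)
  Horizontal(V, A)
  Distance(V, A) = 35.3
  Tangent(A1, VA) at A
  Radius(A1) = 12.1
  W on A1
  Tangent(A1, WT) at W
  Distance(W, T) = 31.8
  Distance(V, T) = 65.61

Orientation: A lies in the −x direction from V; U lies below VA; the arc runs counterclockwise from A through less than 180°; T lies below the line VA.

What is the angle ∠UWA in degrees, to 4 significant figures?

46.98°

V is at the origin; V and A share the same y with |VA| = 35.3 and A on the −x side, so A = (-35.30, 0.000). Since A1 is tangent to VA there, UA ⟂ VA, so U = A + (0, -12.1) = (-35.30, -12.10). Since UW ⟂ WT (tangency), |UT| = √(12.1² + 31.8²) = 34.02 regardless of where W sits on A1. So T lies on both circle(V, 65.61) and circle(U, 34.02); the below-VA intersection is T = (-49.56, -42.99). W is the foot of the tangent from T: W = (-47.37, -11.27).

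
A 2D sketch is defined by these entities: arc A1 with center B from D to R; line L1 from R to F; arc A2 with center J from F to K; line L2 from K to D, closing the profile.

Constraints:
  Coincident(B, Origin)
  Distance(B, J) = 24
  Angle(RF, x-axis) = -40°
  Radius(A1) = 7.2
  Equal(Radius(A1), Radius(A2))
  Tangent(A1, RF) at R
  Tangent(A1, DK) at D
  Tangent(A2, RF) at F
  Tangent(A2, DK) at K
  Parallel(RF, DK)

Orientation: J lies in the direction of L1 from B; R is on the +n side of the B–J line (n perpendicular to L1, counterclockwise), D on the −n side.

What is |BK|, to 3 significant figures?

25.1

Tangency of A1 to both parallel lines with radius 7.2 puts R and D at B ± 7.2·n: R = (4.63, 5.52), D = (-4.63, -5.52). Equal radii place F and K the same way about J: F = J + 7.2·n = (23.0, -9.91), K = J − 7.2·n = (13.8, -20.9). Then |BK| = |K − B| = 25.1.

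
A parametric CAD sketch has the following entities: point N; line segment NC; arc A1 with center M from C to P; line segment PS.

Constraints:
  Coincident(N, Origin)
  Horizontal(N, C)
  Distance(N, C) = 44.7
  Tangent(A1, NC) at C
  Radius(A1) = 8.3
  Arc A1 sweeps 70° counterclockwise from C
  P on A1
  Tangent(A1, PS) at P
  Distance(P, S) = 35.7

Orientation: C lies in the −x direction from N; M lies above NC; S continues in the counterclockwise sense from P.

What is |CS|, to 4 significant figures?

43.84

N is at the origin; NC is horizontal with |NC| = 44.7 and C on the −x side, so C = (-44.70, 0.000). Since A1 is tangent to NC there, MC ⟂ NC, so M = C + (0, 8.3) = (-44.70, 8.300). On A1, C sits at bearing -90° from M; a 70° counterclockwise sweep puts P at bearing -20°, so P = M + 8.3·(cos -20°, sin -20°) = (-36.90, 5.461). Since A1 is tangent to PS there, MP ⟂ PS, so PS runs along (−sin -20°, cos -20°); with |PS| = 35.7, S = (-24.69, 39.01). Then |CS| = |S − C| = 43.84.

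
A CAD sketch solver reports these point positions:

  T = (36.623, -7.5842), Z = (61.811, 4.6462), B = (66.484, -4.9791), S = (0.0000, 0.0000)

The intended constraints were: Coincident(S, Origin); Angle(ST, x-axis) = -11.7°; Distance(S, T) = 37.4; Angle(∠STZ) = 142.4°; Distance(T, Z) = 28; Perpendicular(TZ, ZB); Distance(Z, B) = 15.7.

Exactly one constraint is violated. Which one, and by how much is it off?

Distance(Z, B) = 15.7 — off by 5.00.

S = (0.00, 0.00) ✓; ST at -11.70° ✓; |ST| = 37.40 ✓; ∠STZ = 142.4° ✓; |TZ| = 28.00 ✓; ∠(TZ, ZB) = 90.00° ✓; |ZB| = 10.70 ✗.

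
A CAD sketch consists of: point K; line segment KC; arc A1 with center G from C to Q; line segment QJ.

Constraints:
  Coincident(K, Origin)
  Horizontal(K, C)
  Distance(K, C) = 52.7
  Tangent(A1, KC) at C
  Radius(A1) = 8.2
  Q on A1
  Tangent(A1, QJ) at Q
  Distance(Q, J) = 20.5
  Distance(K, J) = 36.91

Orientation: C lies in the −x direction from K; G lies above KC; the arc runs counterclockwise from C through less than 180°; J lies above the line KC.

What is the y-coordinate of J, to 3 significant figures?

17.3

Checks: |GQ| = 8.200 ✓; ∠(GQ, QJ) = 90.00° ✓; |QJ| = 20.50 ✓; |KJ| = 36.91 ✓.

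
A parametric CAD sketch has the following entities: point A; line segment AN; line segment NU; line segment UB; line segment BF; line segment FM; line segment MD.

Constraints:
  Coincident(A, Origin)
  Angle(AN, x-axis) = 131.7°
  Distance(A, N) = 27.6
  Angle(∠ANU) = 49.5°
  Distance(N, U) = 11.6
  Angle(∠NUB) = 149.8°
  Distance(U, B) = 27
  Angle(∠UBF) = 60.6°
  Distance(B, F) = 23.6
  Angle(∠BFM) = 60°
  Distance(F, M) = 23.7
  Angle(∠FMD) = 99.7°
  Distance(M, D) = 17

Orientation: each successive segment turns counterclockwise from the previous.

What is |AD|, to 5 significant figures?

25.793

∠BFM = 60.0° gives FM at 171.80° from the x-axis; with |FM| = 23.7, M = (-18.509, 6.0783). ∠FMD = 99.7° gives MD at -107.90° from the x-axis; with |MD| = 17.0, D = (-23.734, -10.099). Then |AD| = |D − A| = 25.793.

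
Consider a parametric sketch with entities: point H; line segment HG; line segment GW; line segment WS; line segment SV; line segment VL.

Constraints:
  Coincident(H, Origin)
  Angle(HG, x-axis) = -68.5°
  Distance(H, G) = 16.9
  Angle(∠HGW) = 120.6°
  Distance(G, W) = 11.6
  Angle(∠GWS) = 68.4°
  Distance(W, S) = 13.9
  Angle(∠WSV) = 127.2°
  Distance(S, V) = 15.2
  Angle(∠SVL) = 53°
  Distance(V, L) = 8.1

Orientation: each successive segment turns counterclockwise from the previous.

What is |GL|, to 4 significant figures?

10.80

∠WSV = 127.2° gives SV at 155.3° from the x-axis; with |SV| = 15.2, V = (0.8300, 2.363). ∠SVL = 53.0° gives VL at -77.70° from the x-axis; with |VL| = 8.1, L = (2.556, -5.551). Then |GL| = |L − G| = 10.80.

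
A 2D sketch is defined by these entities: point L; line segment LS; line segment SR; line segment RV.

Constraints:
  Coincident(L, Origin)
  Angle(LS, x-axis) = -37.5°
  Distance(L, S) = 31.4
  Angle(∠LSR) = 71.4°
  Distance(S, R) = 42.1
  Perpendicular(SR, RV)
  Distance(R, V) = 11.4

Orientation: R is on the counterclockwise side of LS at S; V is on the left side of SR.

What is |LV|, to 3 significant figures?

37.0

∠LSR = 71.4°, so SR runs at -37.5° + (180° − 71.4°) = 71.1° from the x-axis; with |SR| = 42.1, R = S + 42.1·(cos 71.1°, sin 71.1°) = (38.5, 20.7). SR is perpendicular to RV; with |RV| = 11.4 on the left of SR, V = R + 11.4·(-0.946, 0.324) = (27.8, 24.4). Then |LV| = |V − L| = 37.0.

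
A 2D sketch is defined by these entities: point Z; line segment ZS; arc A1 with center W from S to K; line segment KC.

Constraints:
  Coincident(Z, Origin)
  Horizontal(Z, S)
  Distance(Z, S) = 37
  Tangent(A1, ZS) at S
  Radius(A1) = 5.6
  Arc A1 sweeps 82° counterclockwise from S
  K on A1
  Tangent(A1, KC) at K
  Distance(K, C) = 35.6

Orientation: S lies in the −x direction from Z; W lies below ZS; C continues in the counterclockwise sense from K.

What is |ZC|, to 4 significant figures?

62.15

Z is at the origin; Z and S share the same y with |ZS| = 37.0 and S on the −x side, so S = (-37.00, 0.000). A1 meets ZS tangentially, so WS is at right angles to ZS, so W = S + (0, -5.6) = (-37.00, -5.600). On A1, S sits at bearing 90° from W; an 82° counterclockwise sweep puts K at bearing 172°, so K = W + 5.6·(cos 172°, sin 172°) = (-42.55, -4.821). The tangent condition forces WK to be normal to KC, so KC runs along (−sin 172°, cos 172°); with |KC| = 35.6, C = (-47.50, -40.07). Then |ZC| = |C − Z| = 62.15.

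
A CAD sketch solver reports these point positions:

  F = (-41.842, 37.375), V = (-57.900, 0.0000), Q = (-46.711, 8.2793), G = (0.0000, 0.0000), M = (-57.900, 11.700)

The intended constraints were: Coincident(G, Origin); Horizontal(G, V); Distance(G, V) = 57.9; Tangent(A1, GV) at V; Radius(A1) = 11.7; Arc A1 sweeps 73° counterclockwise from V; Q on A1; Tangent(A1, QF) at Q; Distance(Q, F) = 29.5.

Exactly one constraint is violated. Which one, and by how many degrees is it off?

Tangent(A1, QF) at Q — off by 7.50°.

G = (0.00, 0.00) ✓; G.y = 0.00, V.y = 0.00 ✓; |GV| = 57.90 ✓; ∠(MV, VG) = 90.00° ✓; |MV| = 11.70 ✓; bearing(M→Q) − bearing(M→V) = 73.00° ✓; |MQ| = 11.70 ✓; ∠(MQ, QF) = 82.50° ✗; |QF| = 29.50 ✓.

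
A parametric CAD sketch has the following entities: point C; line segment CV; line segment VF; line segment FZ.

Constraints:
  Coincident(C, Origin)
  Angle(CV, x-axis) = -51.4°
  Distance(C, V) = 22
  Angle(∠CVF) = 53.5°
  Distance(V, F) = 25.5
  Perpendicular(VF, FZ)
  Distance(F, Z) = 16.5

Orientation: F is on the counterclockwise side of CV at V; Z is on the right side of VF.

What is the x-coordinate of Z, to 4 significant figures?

36.23

C is at the origin; CV runs at -51.4° with length 22.0, so V = 22.0·(cos -51.4°, sin -51.4°) = (13.73, -17.19). ∠CVF = 53.5°, so VF runs at -51.4° + (180° − 53.5°) = 75.10° from the x-axis; with |VF| = 25.5, F = V + 25.5·(cos 75.10°, sin 75.10°) = (20.28, 7.449). The perpendicularity gives FZ at right angles to VF; with |FZ| = 16.5 on the right of VF, Z = F + 16.5·(0.9664, -0.2571) = (36.23, 3.206). So Z.x = 36.23.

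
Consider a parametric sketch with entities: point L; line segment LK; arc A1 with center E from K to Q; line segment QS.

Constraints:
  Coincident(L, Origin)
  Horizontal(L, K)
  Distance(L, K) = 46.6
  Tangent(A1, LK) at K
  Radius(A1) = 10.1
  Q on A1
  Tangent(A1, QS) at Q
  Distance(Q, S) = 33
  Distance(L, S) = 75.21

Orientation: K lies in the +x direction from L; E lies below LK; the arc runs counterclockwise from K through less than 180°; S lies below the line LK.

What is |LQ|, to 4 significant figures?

43.32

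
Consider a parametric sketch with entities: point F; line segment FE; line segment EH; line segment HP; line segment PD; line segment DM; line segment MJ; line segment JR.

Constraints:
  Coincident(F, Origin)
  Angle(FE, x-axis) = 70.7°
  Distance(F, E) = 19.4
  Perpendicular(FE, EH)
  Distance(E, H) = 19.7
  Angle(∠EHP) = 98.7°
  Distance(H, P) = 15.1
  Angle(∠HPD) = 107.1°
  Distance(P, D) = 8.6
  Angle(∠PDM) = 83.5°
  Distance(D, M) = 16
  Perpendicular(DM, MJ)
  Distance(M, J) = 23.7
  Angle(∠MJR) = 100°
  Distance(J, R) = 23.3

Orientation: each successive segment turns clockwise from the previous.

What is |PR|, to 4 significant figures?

20.77

DM ⟂ MJ, so MJ runs at 0.000°; with |MJ| = 23.7, J = (37.38, 11.98). ∠MJR = 100.0° gives JR at -80.00° from the x-axis; with |JR| = 23.3, R = (41.43, -10.96). Then |PR| = |R − P| = 20.77.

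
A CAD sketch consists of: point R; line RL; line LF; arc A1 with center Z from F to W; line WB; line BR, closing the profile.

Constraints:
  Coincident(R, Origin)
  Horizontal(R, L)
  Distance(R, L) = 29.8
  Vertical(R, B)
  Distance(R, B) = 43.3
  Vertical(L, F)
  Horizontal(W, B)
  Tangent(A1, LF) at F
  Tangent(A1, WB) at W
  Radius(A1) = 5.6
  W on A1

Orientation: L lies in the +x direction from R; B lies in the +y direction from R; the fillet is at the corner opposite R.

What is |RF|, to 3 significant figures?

48.1

R is at the origin; R and L share the same y with |RL| = 29.8 and L on the +x side, so L = (29.8, 0.00). R and B share the same x with |RB| = 43.3 and B on the +y side, so B = (0.00, 43.3). The virtual corner opposite R is at (29.8, 43.3). The tangent condition forces ZF to be normal to LF and tangency of A1 to WB means the radius ZW is perpendicular to WB, with radius 5.6, so the center Z sits 5.6 in from both sides at Z = (24.2, 37.7). That places the tangent points at F = (29.8, 37.7) on LF and W = (24.2, 43.3) on WB. Then |RF| = |F − R| = 48.1.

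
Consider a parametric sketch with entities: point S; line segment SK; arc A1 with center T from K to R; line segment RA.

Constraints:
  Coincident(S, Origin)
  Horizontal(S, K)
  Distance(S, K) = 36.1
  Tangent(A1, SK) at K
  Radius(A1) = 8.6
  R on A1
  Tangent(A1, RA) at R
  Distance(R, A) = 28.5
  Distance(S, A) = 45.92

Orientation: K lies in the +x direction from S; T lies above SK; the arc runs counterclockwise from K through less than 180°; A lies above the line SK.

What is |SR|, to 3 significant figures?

45.3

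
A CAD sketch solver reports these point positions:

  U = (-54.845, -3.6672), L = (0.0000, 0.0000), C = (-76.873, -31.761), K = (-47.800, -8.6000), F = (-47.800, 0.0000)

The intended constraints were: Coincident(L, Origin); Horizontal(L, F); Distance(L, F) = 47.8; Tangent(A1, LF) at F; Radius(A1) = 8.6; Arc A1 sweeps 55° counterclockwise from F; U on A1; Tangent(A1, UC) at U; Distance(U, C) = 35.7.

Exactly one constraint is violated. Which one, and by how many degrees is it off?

Tangent(A1, UC) at U — off by 3.10°.

L = (0.00, 0.00) ✓; L.y = 0.00, F.y = 0.00 ✓; |LF| = 47.80 ✓; ∠(KF, FL) = 90.00° ✓; |KF| = 8.600 ✓; bearing(K→U) − bearing(K→F) = 55.00° ✓; |KU| = 8.600 ✓; ∠(KU, UC) = 93.10° ✗; |UC| = 35.70 ✓.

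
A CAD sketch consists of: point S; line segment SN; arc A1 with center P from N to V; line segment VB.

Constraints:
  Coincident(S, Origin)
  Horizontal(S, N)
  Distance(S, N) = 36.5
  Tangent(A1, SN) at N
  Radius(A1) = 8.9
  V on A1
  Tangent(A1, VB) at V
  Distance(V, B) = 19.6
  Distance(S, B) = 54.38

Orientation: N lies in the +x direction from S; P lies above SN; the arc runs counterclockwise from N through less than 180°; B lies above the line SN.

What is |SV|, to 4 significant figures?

46.13

S is at the origin; S and N share the same y with |SN| = 36.5 and N on the +x side, so N = (36.50, 0.000). A1 meets SN tangentially, so PN is at right angles to SN, so P = N + (0, 8.9) = (36.50, 8.900). Since PV ⟂ VB (tangency), |PB| = √(8.9² + 19.6²) = 21.53 regardless of where V sits on A1. So B lies on both circle(S, 54.38) and circle(P, 21.53); the above-SN intersection is B = (46.71, 27.85). V is the foot of the tangent from B: V = (45.38, 8.298).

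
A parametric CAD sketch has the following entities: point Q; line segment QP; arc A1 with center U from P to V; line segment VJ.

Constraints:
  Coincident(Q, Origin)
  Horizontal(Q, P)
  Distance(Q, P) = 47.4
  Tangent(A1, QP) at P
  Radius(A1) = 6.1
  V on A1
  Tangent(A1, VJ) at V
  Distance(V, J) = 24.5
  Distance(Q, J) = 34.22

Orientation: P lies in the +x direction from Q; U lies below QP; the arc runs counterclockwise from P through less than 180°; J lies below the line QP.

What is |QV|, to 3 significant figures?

42.8

Checks: |UV| = 6.100 ✓; ∠(UV, VJ) = 90.00° ✓; |VJ| = 24.50 ✓; |QJ| = 34.22 ✓.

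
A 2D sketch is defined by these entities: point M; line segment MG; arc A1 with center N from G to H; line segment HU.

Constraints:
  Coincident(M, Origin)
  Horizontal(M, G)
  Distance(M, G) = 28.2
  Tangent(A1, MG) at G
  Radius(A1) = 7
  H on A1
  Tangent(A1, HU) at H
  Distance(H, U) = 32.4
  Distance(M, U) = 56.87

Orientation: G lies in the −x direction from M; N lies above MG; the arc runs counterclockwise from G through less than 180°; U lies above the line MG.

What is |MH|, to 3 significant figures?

25.6

M is at the origin; M and G share the same y with |MG| = 28.2 and G on the −x side, so G = (-28.2, 0.00). A1 meets MG tangentially, so NG is at right angles to MG, so N = G + (0, 7) = (-28.2, 7.00). Since NH ⟂ HU (tangency), |NU| = √(7.0² + 32.4²) = 33.1 regardless of where H sits on A1. So U lies on both circle(M, 56.87) and circle(N, 33.1); the above-MG intersection is U = (-43.8, 36.2). H is the foot of the tangent from U: H = (-22.9, 11.5).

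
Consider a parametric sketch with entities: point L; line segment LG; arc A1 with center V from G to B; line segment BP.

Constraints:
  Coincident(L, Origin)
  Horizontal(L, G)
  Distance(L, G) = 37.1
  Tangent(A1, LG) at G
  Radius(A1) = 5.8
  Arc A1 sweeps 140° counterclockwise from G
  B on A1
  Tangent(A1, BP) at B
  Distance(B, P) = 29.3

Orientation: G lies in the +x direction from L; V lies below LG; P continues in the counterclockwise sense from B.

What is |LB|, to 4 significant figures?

34.91

L is at the origin; LG is horizontal with |LG| = 37.1 and G on the +x side, so G = (37.10, 0.000). A1 meets LG tangentially, so VG is at right angles to LG, so V = G + (0, -5.8) = (37.10, -5.800). On A1, G sits at bearing 90° from V; a 140° counterclockwise sweep puts B at bearing 230°, so B = V + 5.8·(cos 230°, sin 230°) = (33.37, -10.24). Then |LB| = |B − L| = 34.91.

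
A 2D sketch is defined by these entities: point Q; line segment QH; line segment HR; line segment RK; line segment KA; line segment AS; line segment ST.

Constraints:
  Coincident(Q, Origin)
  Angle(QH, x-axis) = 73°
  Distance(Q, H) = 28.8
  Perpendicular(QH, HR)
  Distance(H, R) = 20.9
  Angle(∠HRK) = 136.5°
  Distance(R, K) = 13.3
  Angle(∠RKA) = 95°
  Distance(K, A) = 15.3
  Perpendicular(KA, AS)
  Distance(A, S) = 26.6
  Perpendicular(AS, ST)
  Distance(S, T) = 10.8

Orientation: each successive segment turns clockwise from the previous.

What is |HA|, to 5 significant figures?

29.806

Q is at the origin; QH runs at 73.0° with length 28.8, so H = (8.4203, 27.542). The perpendicularity gives HR at right angles to QH, so HR runs at -17.000°; with |HR| = 20.9, R = (28.407, 21.431). ∠HRK = 136.5° gives RK at -60.500° from the x-axis; with |RK| = 13.3, K = (34.956, 9.8553). ∠RKA = 95.0° gives KA at -145.50° from the x-axis; with |KA| = 15.3, A = (22.347, 1.1893). Then |HA| = |A − H| = 29.806.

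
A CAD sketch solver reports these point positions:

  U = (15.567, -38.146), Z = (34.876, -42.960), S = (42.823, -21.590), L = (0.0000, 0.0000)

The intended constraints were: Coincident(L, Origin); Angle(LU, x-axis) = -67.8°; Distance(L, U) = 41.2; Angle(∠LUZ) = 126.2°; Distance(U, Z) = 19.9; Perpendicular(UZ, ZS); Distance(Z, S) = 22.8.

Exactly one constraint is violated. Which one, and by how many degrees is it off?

Perpendicular(UZ, ZS) — off by 6.40°.

L = (0.00, 0.00) ✓; LU at -67.80° ✓; |LU| = 41.20 ✓; ∠LUZ = 126.2° ✓; |UZ| = 19.90 ✓; ∠(UZ, ZS) = 83.60° ✗; |ZS| = 22.80 ✓.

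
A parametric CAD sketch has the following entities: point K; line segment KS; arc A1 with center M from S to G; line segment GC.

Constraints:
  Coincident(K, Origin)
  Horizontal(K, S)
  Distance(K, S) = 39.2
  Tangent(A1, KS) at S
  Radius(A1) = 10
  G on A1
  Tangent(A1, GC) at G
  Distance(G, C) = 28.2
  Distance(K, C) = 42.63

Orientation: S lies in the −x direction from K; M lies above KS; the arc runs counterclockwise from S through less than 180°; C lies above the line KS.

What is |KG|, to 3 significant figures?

30.5

Checks: K = (0.00, 0.00) ✓; |MG| = 10.00 ✓; ∠(MG, GC) = 90.00° ✓; |GC| = 28.20 ✓; |KC| = 42.63 ✓.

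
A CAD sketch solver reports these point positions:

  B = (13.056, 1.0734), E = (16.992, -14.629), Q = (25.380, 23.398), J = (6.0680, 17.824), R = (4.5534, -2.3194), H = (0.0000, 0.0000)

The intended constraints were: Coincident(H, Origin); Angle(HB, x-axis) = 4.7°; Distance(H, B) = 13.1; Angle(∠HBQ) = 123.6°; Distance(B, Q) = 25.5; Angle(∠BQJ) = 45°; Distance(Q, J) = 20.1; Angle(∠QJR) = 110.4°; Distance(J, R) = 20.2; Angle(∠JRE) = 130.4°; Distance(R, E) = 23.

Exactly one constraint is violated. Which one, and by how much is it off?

Distance(R, E) = 23 — off by 5.50.

H = (0.00, 0.00) ✓; HB at 4.700° ✓; |HB| = 13.10 ✓; ∠HBQ = 123.6° ✓; |BQ| = 25.50 ✓; ∠BQJ = 45.00° ✓; |QJ| = 20.10 ✓; ∠QJR = 110.4° ✓; |JR| = 20.20 ✓; ∠JRE = 130.4° ✓; |RE| = 17.50 ✗.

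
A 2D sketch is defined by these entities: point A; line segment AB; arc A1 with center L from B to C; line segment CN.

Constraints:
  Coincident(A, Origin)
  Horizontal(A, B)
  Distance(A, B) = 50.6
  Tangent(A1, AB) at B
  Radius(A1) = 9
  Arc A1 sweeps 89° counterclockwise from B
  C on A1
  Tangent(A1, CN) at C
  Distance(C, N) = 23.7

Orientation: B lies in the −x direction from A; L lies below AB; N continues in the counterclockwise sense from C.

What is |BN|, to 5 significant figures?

33.873

A is at the origin; A and B share the same y with |AB| = 50.6 and B on the −x side, so B = (-50.600, 0.0000). The tangent condition forces LB to be normal to AB, so L = B + (0, -9) = (-50.600, -9.0000). On A1, B sits at bearing 90° from L; an 89° counterclockwise sweep puts C at bearing 179°, so C = L + 9.0·(cos 179°, sin 179°) = (-59.599, -8.8429). Tangency of A1 to CN means the radius LC is perpendicular to CN, so CN runs along (−sin 179°, cos 179°); with |CN| = 23.7, N = (-60.012, -32.539). Then |BN| = |N − B| = 33.873.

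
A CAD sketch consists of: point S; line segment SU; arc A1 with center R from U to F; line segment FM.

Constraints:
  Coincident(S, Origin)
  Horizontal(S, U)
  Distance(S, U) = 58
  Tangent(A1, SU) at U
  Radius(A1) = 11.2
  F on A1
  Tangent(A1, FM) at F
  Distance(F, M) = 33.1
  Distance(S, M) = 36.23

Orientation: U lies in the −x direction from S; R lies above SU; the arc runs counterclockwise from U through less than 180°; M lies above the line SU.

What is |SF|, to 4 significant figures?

50.54

Checks: |RF| = 11.20 ✓; ∠(RF, FM) = 90.00° ✓; |FM| = 33.10 ✓; |SM| = 36.23 ✓.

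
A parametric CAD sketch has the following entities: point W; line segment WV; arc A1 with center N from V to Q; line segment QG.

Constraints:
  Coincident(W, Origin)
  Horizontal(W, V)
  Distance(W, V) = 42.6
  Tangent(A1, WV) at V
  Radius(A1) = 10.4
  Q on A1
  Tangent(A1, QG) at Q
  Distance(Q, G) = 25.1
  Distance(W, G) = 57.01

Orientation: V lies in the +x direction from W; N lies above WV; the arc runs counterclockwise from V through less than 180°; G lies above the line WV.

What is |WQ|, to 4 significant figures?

54.17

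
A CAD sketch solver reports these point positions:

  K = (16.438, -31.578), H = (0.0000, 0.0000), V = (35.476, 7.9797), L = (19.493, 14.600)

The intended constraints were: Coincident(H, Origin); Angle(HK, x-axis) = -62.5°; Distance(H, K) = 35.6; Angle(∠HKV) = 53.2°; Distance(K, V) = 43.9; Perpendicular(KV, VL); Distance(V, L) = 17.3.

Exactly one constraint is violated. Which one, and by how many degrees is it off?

Perpendicular(KV, VL) — off by 3.20°.

H = (0.00, 0.00) ✓; HK at -62.50° ✓; |HK| = 35.60 ✓; ∠HKV = 53.20° ✓; |KV| = 43.90 ✓; ∠(KV, VL) = 93.20° ✗; |VL| = 17.30 ✓.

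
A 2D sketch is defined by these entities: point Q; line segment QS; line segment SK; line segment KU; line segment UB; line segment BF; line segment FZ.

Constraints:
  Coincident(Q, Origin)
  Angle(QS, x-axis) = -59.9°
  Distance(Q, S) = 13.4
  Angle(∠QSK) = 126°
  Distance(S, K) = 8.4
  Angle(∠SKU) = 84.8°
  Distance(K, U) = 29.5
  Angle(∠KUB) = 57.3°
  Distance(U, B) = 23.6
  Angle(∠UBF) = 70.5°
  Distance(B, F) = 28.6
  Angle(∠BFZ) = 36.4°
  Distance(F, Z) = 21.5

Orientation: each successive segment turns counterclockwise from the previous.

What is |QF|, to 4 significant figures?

22.21

∠KUB = 57.3° gives UB at -148.0° from the x-axis; with |UB| = 23.6, B = (-4.578, 4.535). ∠UBF = 70.5° gives BF at -38.50° from the x-axis; with |BF| = 28.6, F = (17.80, -13.27). Then |QF| = |F − Q| = 22.21.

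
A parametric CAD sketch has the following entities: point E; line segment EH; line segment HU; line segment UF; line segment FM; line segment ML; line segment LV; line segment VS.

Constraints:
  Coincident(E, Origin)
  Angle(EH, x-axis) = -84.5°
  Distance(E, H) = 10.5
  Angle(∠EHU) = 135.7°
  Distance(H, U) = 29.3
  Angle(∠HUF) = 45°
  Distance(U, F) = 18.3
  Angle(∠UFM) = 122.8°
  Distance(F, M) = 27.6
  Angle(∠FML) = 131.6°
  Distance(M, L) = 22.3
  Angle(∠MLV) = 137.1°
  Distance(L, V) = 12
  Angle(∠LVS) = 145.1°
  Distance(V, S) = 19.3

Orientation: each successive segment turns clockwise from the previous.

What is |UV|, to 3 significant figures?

53.7

∠FML = 131.6° gives ML at -9.40° from the x-axis; with |ML| = 22.3, L = (24.1, -1.37). ∠MLV = 137.1° gives LV at -52.3° from the x-axis; with |LV| = 12.0, V = (31.5, -10.9). Then |UV| = |V − U| = 53.7.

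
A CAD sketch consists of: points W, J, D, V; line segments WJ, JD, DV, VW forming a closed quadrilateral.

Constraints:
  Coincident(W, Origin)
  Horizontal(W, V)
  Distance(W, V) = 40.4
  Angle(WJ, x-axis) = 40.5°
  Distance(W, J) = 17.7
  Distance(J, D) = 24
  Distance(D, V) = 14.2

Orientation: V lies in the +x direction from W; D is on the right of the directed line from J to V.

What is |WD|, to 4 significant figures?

29.22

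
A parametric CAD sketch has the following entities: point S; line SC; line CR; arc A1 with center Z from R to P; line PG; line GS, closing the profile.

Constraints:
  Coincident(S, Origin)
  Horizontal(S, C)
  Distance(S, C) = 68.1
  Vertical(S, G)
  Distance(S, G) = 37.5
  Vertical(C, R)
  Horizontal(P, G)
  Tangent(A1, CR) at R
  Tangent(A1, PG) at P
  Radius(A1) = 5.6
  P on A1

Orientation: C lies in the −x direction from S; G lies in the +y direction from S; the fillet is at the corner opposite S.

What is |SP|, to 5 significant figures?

72.887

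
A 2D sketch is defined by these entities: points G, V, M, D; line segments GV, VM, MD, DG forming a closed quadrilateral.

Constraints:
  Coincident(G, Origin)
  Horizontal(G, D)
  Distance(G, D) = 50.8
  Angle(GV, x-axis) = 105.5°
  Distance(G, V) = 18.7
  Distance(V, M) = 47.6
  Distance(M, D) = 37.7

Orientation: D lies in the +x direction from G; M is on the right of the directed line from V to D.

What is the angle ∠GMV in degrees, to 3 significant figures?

10.3°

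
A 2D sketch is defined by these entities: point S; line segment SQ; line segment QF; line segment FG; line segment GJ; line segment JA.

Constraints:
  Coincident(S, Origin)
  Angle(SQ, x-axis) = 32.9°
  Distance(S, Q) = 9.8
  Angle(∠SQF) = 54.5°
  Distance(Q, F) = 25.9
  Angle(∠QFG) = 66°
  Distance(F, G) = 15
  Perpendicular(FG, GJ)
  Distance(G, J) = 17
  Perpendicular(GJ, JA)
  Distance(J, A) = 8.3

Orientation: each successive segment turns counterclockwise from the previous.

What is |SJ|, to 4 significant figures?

1.854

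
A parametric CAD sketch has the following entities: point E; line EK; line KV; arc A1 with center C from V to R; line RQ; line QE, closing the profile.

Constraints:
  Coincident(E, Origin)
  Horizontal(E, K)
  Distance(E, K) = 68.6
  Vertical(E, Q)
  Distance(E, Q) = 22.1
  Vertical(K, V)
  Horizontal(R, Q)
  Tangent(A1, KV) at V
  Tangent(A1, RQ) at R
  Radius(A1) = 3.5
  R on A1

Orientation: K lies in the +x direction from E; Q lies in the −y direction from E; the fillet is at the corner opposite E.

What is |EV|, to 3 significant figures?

71.1

The virtual corner opposite E is at (68.6, -22.1). The tangent condition forces CV to be normal to KV and A1 meets RQ tangentially, so CR is at right angles to RQ, with radius 3.5, so the center C sits 3.5 in from both sides at C = (65.1, -18.6). That places the tangent points at V = (68.6, -18.6) on KV and R = (65.1, -22.1) on RQ. Then |EV| = |V − E| = 71.1.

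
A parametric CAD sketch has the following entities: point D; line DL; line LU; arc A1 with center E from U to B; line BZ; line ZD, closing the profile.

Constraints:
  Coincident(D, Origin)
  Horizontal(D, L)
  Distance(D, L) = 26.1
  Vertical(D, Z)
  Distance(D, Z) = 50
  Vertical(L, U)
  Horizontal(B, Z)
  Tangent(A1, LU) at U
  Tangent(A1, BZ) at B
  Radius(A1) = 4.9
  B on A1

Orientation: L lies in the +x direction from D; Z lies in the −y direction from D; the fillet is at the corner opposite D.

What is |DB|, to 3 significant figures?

54.3

D is at the origin; DL is horizontal with |DL| = 26.1 and L on the +x side, so L = (26.1, 0.00). D and Z share the same x with |DZ| = 50.0 and Z on the −y side, so Z = (0.00, -50.0). The virtual corner opposite D is at (26.1, -50.0). Since A1 is tangent to LU there, EU ⟂ LU and tangency of A1 to BZ means the radius EB is perpendicular to BZ, with radius 4.9, so the center E sits 4.9 in from both sides at E = (21.2, -45.1). That places the tangent points at U = (26.1, -45.1) on LU and B = (21.2, -50.0) on BZ. Then |DB| = |B − D| = 54.3.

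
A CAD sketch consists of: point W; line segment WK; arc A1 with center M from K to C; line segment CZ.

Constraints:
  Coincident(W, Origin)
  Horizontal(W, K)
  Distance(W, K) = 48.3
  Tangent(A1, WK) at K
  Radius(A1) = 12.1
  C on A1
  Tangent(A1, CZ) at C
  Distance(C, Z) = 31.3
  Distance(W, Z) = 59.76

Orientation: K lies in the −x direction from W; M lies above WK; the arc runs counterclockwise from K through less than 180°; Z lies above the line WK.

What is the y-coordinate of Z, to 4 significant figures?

44.57

W is at the origin; W and K share the same y with |WK| = 48.3 and K on the −x side, so K = (-48.30, 0.000). Since A1 is tangent to WK there, MK ⟂ WK, so M = K + (0, 12.1) = (-48.30, 12.10). Since MC ⟂ CZ (tangency), |MZ| = √(12.1² + 31.3²) = 33.56 regardless of where C sits on A1. So Z lies on both circle(W, 59.76) and circle(M, 33.56); the above-WK intersection is Z = (-39.81, 44.57). C is the foot of the tangent from Z: C = (-36.28, 13.47).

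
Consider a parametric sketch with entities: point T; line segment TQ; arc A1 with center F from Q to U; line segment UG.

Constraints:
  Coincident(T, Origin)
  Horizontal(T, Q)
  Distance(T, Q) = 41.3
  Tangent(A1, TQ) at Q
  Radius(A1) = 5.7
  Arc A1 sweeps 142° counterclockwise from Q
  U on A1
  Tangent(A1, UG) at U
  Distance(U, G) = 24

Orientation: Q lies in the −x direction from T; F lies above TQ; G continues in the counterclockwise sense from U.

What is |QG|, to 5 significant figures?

29.336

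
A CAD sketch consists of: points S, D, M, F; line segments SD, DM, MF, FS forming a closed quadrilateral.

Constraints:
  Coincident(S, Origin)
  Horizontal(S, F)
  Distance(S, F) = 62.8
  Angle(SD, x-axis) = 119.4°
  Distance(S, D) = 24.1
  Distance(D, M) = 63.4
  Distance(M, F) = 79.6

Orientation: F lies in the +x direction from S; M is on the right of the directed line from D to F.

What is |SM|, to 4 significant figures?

42.29

S is at the origin; SF is horizontal with |SF| = 62.8 and F in +x, so F = (62.8, 0). SD runs at 119.4° with |SD| = 24.1, so D = (-11.83, 21.00). M is determined by |DM| = 63.4 and |MF| = 79.6 together: it lies at the intersection of circle(D, 63.4) and circle(F, 79.6). With |DF| = 77.53, the foot of the radical line on DF is 23.82 from D and the perpendicular offset is √(63.4² − 23.82²) = 58.75. Taking the right-of-DF solution: M = (-4.809, -42.01).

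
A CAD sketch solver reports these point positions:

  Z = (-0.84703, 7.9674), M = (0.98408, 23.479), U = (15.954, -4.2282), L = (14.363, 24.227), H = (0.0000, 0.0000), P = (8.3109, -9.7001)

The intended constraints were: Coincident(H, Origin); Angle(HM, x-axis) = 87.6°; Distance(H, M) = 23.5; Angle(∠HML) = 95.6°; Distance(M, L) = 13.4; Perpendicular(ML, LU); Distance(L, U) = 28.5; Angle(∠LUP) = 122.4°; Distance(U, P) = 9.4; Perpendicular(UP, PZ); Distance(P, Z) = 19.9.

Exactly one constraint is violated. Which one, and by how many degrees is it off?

Perpendicular(UP, PZ) — off by 8.20°.

H = (0.00, 0.00) ✓; HM at 87.60° ✓; |HM| = 23.50 ✓; ∠HML = 95.60° ✓; |ML| = 13.40 ✓; ∠(ML, LU) = 90.00° ✓; |LU| = 28.50 ✓; ∠LUP = 122.4° ✓; |UP| = 9.400 ✓; ∠(UP, PZ) = 98.20° ✗; |PZ| = 19.90 ✓.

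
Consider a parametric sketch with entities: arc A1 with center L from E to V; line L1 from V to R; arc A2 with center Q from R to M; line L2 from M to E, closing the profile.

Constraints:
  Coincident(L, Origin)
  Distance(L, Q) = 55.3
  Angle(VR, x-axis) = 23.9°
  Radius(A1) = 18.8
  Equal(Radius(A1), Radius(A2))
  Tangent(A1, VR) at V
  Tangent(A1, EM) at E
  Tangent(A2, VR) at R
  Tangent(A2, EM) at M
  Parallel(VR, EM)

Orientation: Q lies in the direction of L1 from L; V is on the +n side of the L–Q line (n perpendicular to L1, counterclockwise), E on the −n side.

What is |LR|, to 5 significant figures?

58.408

Tangency of A1 to both parallel lines with radius 18.8 puts V and E at L ± 18.8·n: V = (-7.6167, 17.188), E = (7.6167, -17.188). Equal radii place R and M the same way about Q: R = Q + 18.8·n = (42.942, 39.592), M = Q − 18.8·n = (58.175, 5.2164). Then |LR| = |R − L| = 58.408.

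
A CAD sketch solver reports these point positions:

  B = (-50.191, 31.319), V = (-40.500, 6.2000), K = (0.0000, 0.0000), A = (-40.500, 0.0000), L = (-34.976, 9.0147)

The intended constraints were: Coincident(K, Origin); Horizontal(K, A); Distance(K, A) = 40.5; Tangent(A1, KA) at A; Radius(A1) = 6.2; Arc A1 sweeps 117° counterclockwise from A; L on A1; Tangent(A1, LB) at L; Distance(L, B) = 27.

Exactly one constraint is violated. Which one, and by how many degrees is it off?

Tangent(A1, LB) at L — off by 7.30°.

K = (0.00, 0.00) ✓; K.y = 0.00, A.y = 0.00 ✓; |KA| = 40.50 ✓; ∠(VA, AK) = 90.00° ✓; |VA| = 6.200 ✓; bearing(V→L) − bearing(V→A) = 117.0° ✓; |VL| = 6.200 ✓; ∠(VL, LB) = 82.70° ✗; |LB| = 27.00 ✓.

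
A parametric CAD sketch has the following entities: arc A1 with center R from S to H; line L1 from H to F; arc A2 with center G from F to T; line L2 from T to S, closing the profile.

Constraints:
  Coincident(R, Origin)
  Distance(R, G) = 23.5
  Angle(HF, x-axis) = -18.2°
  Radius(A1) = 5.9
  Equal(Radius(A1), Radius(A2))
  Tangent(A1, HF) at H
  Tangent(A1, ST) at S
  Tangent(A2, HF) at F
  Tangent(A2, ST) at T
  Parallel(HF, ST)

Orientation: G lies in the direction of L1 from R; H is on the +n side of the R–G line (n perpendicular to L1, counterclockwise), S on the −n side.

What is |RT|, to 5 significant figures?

24.229

Tangency of A1 to both parallel lines with radius 5.9 puts H and S at R ± 5.9·n: H = (1.8428, 5.6048), S = (-1.8428, -5.6048). Equal radii place F and T the same way about G: F = G + 5.9·n = (24.167, -1.7350), T = G − 5.9·n = (20.482, -12.945). Then |RT| = |T − R| = 24.229.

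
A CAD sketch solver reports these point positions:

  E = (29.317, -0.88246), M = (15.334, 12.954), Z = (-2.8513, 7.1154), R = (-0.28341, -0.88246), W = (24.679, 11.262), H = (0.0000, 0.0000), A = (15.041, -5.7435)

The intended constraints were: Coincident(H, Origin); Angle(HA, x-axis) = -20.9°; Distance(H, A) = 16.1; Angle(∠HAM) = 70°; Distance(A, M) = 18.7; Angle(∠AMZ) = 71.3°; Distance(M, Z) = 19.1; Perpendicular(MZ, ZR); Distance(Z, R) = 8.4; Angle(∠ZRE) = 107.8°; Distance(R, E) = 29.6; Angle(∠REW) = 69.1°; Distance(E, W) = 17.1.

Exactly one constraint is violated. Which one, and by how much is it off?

Distance(E, W) = 17.1 — off by 4.10.

H = (0.00, 0.00) ✓; HA at -20.90° ✓; |HA| = 16.10 ✓; ∠HAM = 70.00° ✓; |AM| = 18.70 ✓; ∠AMZ = 71.30° ✓; |MZ| = 19.10 ✓; ∠(MZ, ZR) = 90.00° ✓; |ZR| = 8.400 ✓; ∠ZRE = 107.8° ✓; |RE| = 29.60 ✓; ∠REW = 69.10° ✓; |EW| = 13.00 ✗.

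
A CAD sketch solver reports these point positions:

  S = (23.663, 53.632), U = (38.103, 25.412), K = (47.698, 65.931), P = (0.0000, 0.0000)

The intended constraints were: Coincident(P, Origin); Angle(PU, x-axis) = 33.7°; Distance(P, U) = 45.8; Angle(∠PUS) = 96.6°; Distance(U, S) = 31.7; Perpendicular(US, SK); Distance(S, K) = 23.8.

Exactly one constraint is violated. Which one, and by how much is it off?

Distance(S, K) = 23.8 — off by 3.20.

P = (0.00, 0.00) ✓; PU at 33.70° ✓; |PU| = 45.80 ✓; ∠PUS = 96.60° ✓; |US| = 31.70 ✓; ∠(US, SK) = 90.00° ✓; |SK| = 27.00 ✗.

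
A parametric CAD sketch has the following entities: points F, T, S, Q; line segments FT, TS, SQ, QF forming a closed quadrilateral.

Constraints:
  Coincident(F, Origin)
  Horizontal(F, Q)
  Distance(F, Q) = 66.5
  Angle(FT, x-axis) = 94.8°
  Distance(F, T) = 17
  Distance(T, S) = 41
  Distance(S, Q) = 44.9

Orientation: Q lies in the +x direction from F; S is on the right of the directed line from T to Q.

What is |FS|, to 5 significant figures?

28.508

Checks: |TS| = 41.00 ✓; |SQ| = 44.90 ✓.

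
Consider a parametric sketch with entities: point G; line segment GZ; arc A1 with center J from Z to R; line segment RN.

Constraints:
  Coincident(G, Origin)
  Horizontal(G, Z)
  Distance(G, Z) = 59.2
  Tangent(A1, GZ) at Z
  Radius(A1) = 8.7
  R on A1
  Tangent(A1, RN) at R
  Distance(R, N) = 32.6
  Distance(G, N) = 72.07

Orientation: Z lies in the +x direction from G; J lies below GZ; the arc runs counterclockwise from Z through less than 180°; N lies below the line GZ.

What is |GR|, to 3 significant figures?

51.9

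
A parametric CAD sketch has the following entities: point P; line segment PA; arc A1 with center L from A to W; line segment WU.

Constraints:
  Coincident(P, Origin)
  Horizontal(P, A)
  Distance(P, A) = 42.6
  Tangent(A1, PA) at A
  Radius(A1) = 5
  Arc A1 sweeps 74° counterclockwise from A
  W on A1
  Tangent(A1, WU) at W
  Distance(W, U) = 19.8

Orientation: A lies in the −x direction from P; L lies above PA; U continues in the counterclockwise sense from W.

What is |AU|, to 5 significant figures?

24.871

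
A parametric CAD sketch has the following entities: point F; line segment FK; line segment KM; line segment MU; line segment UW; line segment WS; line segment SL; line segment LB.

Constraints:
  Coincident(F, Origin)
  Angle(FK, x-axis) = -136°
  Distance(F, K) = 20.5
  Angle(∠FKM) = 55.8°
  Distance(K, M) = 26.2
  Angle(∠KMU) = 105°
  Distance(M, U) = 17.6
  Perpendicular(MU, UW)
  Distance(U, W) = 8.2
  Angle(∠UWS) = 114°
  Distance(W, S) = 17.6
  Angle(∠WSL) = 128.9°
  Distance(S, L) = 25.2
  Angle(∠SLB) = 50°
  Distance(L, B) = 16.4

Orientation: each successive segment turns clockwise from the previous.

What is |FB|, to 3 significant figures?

28.0

∠WSL = 128.9° gives SL at 178° from the x-axis; with |SL| = 25.2, L = (-36.6, -0.715). ∠SLB = 50.0° gives LB at 47.7° from the x-axis; with |LB| = 16.4, B = (-25.5, 11.4). Then |FB| = |B − F| = 28.0.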